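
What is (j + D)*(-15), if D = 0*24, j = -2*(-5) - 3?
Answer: -105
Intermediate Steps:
j = 7 (j = 10 - 3 = 7)
D = 0
(j + D)*(-15) = (7 + 0)*(-15) = 7*(-15) = -105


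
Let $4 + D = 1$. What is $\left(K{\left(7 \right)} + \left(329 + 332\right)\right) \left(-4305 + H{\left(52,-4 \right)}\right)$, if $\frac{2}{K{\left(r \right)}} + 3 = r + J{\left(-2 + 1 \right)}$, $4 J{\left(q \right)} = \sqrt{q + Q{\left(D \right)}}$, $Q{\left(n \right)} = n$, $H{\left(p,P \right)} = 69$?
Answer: $- \frac{182135292}{65} + \frac{16944 i}{65} \approx -2.8021 \cdot 10^{6} + 260.68 i$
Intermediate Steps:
$D = -3$ ($D = -4 + 1 = -3$)
$J{\left(q \right)} = \frac{\sqrt{-3 + q}}{4}$ ($J{\left(q \right)} = \frac{\sqrt{q - 3}}{4} = \frac{\sqrt{-3 + q}}{4}$)
$K{\left(r \right)} = \frac{2}{-3 + r + \frac{i}{2}}$ ($K{\left(r \right)} = \frac{2}{-3 + \left(r + \frac{\sqrt{-3 + \left(-2 + 1\right)}}{4}\right)} = \frac{2}{-3 + \left(r + \frac{\sqrt{-3 - 1}}{4}\right)} = \frac{2}{-3 + \left(r + \frac{\sqrt{-4}}{4}\right)} = \frac{2}{-3 + \left(r + \frac{2 i}{4}\right)} = \frac{2}{-3 + \left(r + \frac{i}{2}\right)} = \frac{2}{-3 + r + \frac{i}{2}}$)
$\left(K{\left(7 \right)} + \left(329 + 332\right)\right) \left(-4305 + H{\left(52,-4 \right)}\right) = \left(\frac{4}{-6 + i + 2 \cdot 7} + \left(329 + 332\right)\right) \left(-4305 + 69\right) = \left(\frac{4}{-6 + i + 14} + 661\right) \left(-4236\right) = \left(\frac{4}{8 + i} + 661\right) \left(-4236\right) = \left(4 \frac{8 - i}{65} + 661\right) \left(-4236\right) = \left(\frac{4 \left(8 - i\right)}{65} + 661\right) \left(-4236\right) = \left(661 + \frac{4 \left(8 - i\right)}{65}\right) \left(-4236\right) = -2799996 - \frac{16944 \left(8 - i\right)}{65}$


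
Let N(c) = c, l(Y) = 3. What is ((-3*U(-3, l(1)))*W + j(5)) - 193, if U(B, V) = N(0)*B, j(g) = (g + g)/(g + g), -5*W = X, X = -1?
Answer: -192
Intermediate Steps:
W = ⅕ (W = -⅕*(-1) = ⅕ ≈ 0.20000)
j(g) = 1 (j(g) = (2*g)/((2*g)) = (2*g)*(1/(2*g)) = 1)
U(B, V) = 0 (U(B, V) = 0*B = 0)
((-3*U(-3, l(1)))*W + j(5)) - 193 = (-3*0*(⅕) + 1) - 193 = (0*(⅕) + 1) - 193 = (0 + 1) - 193 = 1 - 193 = -192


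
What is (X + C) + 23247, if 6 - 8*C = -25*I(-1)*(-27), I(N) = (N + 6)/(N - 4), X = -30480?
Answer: -57183/8 ≈ -7147.9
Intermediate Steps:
I(N) = (6 + N)/(-4 + N)
C = 681/8 (C = 3/4 - (-25*(6 - 1)/(-4 - 1))*(-27)/8 = 3/4 - (-25*5/(-5))*(-27)/8 = 3/4 - (-(-5)*5)*(-27)/8 = 3/4 - (-25*(-1))*(-27)/8 = 3/4 - 25*(-27)/8 = 3/4 - 1/8*(-675) = 3/4 + 675/8 = 681/8 ≈ 85.125)
(X + C) + 23247 = (-30480 + 681/8) + 23247 = -243159/8 + 23247 = -57183/8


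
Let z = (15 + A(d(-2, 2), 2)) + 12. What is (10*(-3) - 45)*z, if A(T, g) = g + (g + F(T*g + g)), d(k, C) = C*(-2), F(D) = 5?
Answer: -2700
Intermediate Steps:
d(k, C) = -2*C
A(T, g) = 5 + 2*g (A(T, g) = g + (g + 5) = g + (5 + g) = 5 + 2*g)
z = 36 (z = (15 + (5 + 2*2)) + 12 = (15 + (5 + 4)) + 12 = (15 + 9) + 12 = 24 + 12 = 36)
(10*(-3) - 45)*z = (10*(-3) - 45)*36 = (-30 - 45)*36 = -75*36 = -2700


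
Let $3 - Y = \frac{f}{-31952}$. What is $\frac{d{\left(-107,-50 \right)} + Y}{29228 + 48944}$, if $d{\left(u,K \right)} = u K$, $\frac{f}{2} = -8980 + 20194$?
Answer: $\frac{42765371}{624437936} \approx 0.068486$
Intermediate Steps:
$f = 22428$ ($f = 2 \left(-8980 + 20194\right) = 2 \cdot 11214 = 22428$)
$Y = \frac{29571}{7988}$ ($Y = 3 - \frac{22428}{-31952} = 3 - 22428 \left(- \frac{1}{31952}\right) = 3 - - \frac{5607}{7988} = 3 + \frac{5607}{7988} = \frac{29571}{7988} \approx 3.7019$)
$d{\left(u,K \right)} = K u$
$\frac{d{\left(-107,-50 \right)} + Y}{29228 + 48944} = \frac{\left(-50\right) \left(-107\right) + \frac{29571}{7988}}{29228 + 48944} = \frac{5350 + \frac{29571}{7988}}{78172} = \frac{42765371}{7988} \cdot \frac{1}{78172} = \frac{42765371}{624437936}$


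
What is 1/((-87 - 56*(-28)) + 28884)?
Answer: 1/30365 ≈ 3.2933e-5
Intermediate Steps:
1/((-87 - 56*(-28)) + 28884) = 1/((-87 + 1568) + 28884) = 1/(1481 + 28884) = 1/30365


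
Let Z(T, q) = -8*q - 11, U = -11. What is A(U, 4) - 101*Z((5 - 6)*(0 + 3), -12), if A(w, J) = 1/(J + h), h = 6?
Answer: -85849/10 ≈ -8584.9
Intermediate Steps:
Z(T, q) = -11 - 8*q
A(w, J) = 1/(6 + J) (A(w, J) = 1/(J + 6) = 1/(6 + J))
A(U, 4) - 101*Z((5 - 6)*(0 + 3), -12) = 1/(6 + 4) - 101*(-11 - 8*(-12)) = 1/10 - 101*(-11 + 96) = 1/10 - 101*85 = 1/10 - 8585 = -85849/10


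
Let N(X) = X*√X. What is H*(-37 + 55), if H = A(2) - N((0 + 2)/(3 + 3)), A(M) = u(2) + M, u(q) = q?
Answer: 72 - 2*√3 ≈ 68.536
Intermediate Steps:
N(X) = X^(3/2)
A(M) = 2 + M
H = 4 - √3/9 (H = (2 + 2) - ((0 + 2)/(3 + 3))^(3/2) = 4 - (2/6)^(3/2) = 4 - (2*(⅙))^(3/2) = 4 - (⅓)^(3/2) = 4 - √3/9 ≈ 3.8075)
H*(-37 + 55) = (4 - √3/9)*(-37 + 55) = (4 - √3/9)*18 = 72 - 2*√3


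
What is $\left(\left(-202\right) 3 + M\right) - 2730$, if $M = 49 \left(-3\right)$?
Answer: $-3483$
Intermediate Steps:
$M = -147$
$\left(\left(-202\right) 3 + M\right) - 2730 = \left(\left(-202\right) 3 - 147\right) - 2730 = \left(-606 - 147\right) - 2730 = -753 - 2730 = -3483$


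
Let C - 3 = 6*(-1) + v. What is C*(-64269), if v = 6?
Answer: -192807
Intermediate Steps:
C = 3 (C = 3 + (6*(-1) + 6) = 3 + (-6 + 6) = 3 + 0 = 3)
C*(-64269) = 3*(-64269) = -192807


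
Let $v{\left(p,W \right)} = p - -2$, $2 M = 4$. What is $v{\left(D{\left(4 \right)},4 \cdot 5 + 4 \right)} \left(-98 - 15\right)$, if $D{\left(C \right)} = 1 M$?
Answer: $-452$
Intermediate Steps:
$M = 2$ ($M = \frac{1}{2} \cdot 4 = 2$)
$D{\left(C \right)} = 2$ ($D{\left(C \right)} = 1 \cdot 2 = 2$)
$v{\left(p,W \right)} = 2 + p$ ($v{\left(p,W \right)} = p + 2 = 2 + p$)
$v{\left(D{\left(4 \right)},4 \cdot 5 + 4 \right)} \left(-98 - 15\right) = \left(2 + 2\right) \left(-98 - 15\right) = 4 \left(-113\right) = -452$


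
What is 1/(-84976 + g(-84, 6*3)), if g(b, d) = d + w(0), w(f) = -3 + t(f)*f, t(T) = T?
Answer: -1/84961 ≈ -1.1770e-5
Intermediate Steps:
w(f) = -3 + f**2 (w(f) = -3 + f*f = -3 + f**2)
g(b, d) = -3 + d (g(b, d) = d + (-3 + 0**2) = d + (-3 + 0) = d - 3 = -3 + d)
1/(-84976 + g(-84, 6*3)) = 1/(-84976 + (-3 + 6*3)) = 1/(-84976 + (-3 + 18)) = 1/(-84976 + 15) = 1/(-84961) = -1/84961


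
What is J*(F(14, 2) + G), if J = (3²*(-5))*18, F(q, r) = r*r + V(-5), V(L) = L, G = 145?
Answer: -116640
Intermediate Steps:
F(q, r) = -5 + r² (F(q, r) = r*r - 5 = r² - 5 = -5 + r²)
J = -810 (J = (9*(-5))*18 = -45*18 = -810)
J*(F(14, 2) + G) = -810*((-5 + 2²) + 145) = -810*((-5 + 4) + 145) = -810*(-1 + 145) = -810*144 = -116640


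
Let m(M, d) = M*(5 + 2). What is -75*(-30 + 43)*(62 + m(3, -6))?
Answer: -80925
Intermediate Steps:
m(M, d) = 7*M (m(M, d) = M*7 = 7*M)
-75*(-30 + 43)*(62 + m(3, -6)) = -75*(-30 + 43)*(62 + 7*3) = -975*(62 + 21) = -975*83 = -75*1079 = -80925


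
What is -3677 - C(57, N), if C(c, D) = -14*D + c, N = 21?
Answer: -3440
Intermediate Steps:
C(c, D) = c - 14*D
-3677 - C(57, N) = -3677 - (57 - 14*21) = -3677 - (57 - 294) = -3677 - 1*(-237) = -3677 + 237 = -3440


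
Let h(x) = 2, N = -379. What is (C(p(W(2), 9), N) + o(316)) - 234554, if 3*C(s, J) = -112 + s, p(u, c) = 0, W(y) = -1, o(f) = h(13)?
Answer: -703768/3 ≈ -2.3459e+5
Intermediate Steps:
o(f) = 2
C(s, J) = -112/3 + s/3 (C(s, J) = (-112 + s)/3 = -112/3 + s/3)
(C(p(W(2), 9), N) + o(316)) - 234554 = ((-112/3 + (1/3)*0) + 2) - 234554 = ((-112/3 + 0) + 2) - 234554 = (-112/3 + 2) - 234554 = -106/3 - 234554 = -703768/3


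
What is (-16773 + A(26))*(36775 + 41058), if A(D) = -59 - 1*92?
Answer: -1317245692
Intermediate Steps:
A(D) = -151 (A(D) = -59 - 92 = -151)
(-16773 + A(26))*(36775 + 41058) = (-16773 - 151)*(36775 + 41058) = -16924*77833 = -1317245692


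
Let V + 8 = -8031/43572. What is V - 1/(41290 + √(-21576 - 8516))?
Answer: (-118869*√7523 + 2454057767*I)/(14524*(√7523 - 20645*I)) ≈ -8.1843 + 1.0176e-7*I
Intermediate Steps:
V = -118869/14524 (V = -8 - 8031/43572 = -8 - 8031*1/43572 = -8 - 2677/14524 = -118869/14524 ≈ -8.1843)
V - 1/(41290 + √(-21576 - 8516)) = -118869/14524 - 1/(41290 + √(-21576 - 8516)) = -118869/14524 - 1/(41290 + √(-30092)) = -118869/14524 - 1/(41290 + 2*I*√7523)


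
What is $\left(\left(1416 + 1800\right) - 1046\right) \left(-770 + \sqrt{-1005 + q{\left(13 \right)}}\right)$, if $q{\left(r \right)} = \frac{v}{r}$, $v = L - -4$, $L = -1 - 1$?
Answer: $-1670900 + \frac{2170 i \sqrt{169819}}{13} \approx -1.6709 \cdot 10^{6} + 68788.0 i$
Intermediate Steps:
$L = -2$ ($L = -1 - 1 = -2$)
$v = 2$ ($v = -2 - -4 = -2 + 4 = 2$)
$q{\left(r \right)} = \frac{2}{r}$
$\left(\left(1416 + 1800\right) - 1046\right) \left(-770 + \sqrt{-1005 + q{\left(13 \right)}}\right) = \left(\left(1416 + 1800\right) - 1046\right) \left(-770 + \sqrt{-1005 + \frac{2}{13}}\right) = \left(3216 - 1046\right) \left(-770 + \sqrt{-1005 + 2 \cdot \frac{1}{13}}\right) = 2170 \left(-770 + \sqrt{-1005 + \frac{2}{13}}\right) = 2170 \left(-770 + \sqrt{- \frac{13063}{13}}\right) = 2170 \left(-770 + \frac{i \sqrt{169819}}{13}\right) = -1670900 + \frac{2170 i \sqrt{169819}}{13}$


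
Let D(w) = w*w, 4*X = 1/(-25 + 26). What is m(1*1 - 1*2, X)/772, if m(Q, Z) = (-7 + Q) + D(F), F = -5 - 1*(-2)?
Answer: 1/772 ≈ 0.0012953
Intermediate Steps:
X = 1/4 (X = 1/(4*(-25 + 26)) = (1/4)/1 = (1/4)*1 = 1/4 ≈ 0.25000)
F = -3 (F = -5 + 2 = -3)
D(w) = w**2
m(Q, Z) = 2 + Q (m(Q, Z) = (-7 + Q) + (-3)**2 = (-7 + Q) + 9 = 2 + Q)
m(1*1 - 1*2, X)/772 = (2 + (1*1 - 1*2))/772 = (2 + (1 - 2))*(1/772) = (2 - 1)*(1/772) = 1*(1/772) = 1/772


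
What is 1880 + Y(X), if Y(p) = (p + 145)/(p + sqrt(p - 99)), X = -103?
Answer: 20320354/10811 - 42*I*sqrt(202)/10811 ≈ 1879.6 - 0.055215*I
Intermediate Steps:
Y(p) = (145 + p)/(p + sqrt(-99 + p))
1880 + Y(X) = 1880 + (145 - 103)/(-103 + sqrt(-99 - 103)) = 1880 + 42/(-103 + sqrt(-202)) = 1880 + 42/(-103 + I*sqrt(202))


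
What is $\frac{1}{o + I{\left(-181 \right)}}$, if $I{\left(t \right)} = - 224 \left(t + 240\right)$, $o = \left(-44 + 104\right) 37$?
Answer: $- \frac{1}{10996} \approx -9.0942 \cdot 10^{-5}$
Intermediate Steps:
$o = 2220$ ($o = 60 \cdot 37 = 2220$)
$I{\left(t \right)} = -53760 - 224 t$ ($I{\left(t \right)} = - 224 \left(240 + t\right) = -53760 - 224 t$)
$\frac{1}{o + I{\left(-181 \right)}} = \frac{1}{2220 - 13216} = \frac{1}{-10996} = - \frac{1}{10996}$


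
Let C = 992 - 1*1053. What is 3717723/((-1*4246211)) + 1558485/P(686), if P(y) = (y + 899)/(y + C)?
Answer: 827205840273684/1346048887 ≈ 6.1454e+5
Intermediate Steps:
C = -61 (C = 992 - 1053 = -61)
P(y) = (899 + y)/(-61 + y) (P(y) = (y + 899)/(y - 61) = (899 + y)/(-61 + y))
3717723/((-1*4246211)) + 1558485/P(686) = 3717723/((-1*4246211)) + 1558485/(((899 + 686)/(-61 + 686))) = 3717723/(-4246211) + 1558485/((1585/625)) = 3717723*(-1/4246211) + 1558485/(((1/625)*1585)) = -3717723/4246211 + 1558485/(317/125) = -3717723/4246211 + 1558485*(125/317) = -3717723/4246211 + 194810625/317 = 827205840273684/1346048887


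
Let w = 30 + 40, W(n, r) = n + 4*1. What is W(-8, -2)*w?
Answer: -280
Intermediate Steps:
W(n, r) = 4 + n (W(n, r) = n + 4 = 4 + n)
w = 70
W(-8, -2)*w = (4 - 8)*70 = -4*70 = -280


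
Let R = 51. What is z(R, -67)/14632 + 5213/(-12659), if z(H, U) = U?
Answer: -77124769/185226488 ≈ -0.41638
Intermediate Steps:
z(R, -67)/14632 + 5213/(-12659) = -67/14632 + 5213/(-12659) = -67*1/14632 + 5213*(-1/12659) = -67/14632 - 5213/12659 = -77124769/185226488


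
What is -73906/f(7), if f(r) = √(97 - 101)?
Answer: 36953*I ≈ 36953.0*I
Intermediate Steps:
f(r) = 2*I (f(r) = √(-4) = 2*I)
-73906/f(7) = -73906*(-I/2) = -(-36953)*I = 36953*I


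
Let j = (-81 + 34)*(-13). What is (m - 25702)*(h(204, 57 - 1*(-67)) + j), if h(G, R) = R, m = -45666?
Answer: -52455480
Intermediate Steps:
j = 611 (j = -47*(-13) = 611)
(m - 25702)*(h(204, 57 - 1*(-67)) + j) = (-45666 - 25702)*((57 - 1*(-67)) + 611) = -71368*((57 + 67) + 611) = -71368*(124 + 611) = -71368*735 = -52455480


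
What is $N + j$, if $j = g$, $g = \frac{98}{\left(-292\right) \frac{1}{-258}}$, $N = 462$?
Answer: $\frac{40047}{73} \approx 548.59$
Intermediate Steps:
$g = \frac{6321}{73}$ ($g = \frac{98}{\left(-292\right) \left(- \frac{1}{258}\right)} = \frac{98}{\frac{146}{129}} = 98 \cdot \frac{129}{146} = \frac{6321}{73} \approx 86.589$)
$j = \frac{6321}{73} \approx 86.589$
$N + j = 462 + \frac{6321}{73} = \frac{40047}{73}$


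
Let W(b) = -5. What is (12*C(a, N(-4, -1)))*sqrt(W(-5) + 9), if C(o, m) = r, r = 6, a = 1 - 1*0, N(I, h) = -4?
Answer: 144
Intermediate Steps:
a = 1 (a = 1 + 0 = 1)
C(o, m) = 6
(12*C(a, N(-4, -1)))*sqrt(W(-5) + 9) = (12*6)*sqrt(-5 + 9) = 72*sqrt(4) = 72*2 = 144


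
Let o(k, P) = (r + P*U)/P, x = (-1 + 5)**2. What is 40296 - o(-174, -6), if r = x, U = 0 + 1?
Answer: 120893/3 ≈ 40298.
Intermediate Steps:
U = 1
x = 16 (x = 4**2 = 16)
r = 16
o(k, P) = (16 + P)/P (o(k, P) = (16 + P*1)/P = (16 + P)/P)
40296 - o(-174, -6) = 40296 - (16 - 6)/(-6) = 40296 - (-1)*10/6 = 40296 - 1*(-5/3) = 40296 + 5/3 = 120893/3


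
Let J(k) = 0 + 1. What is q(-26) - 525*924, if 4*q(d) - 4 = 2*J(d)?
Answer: -970197/2 ≈ -4.8510e+5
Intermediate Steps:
J(k) = 1
q(d) = 3/2 (q(d) = 1 + (2*1)/4 = 1 + (¼)*2 = 1 + ½ = 3/2)
q(-26) - 525*924 = 3/2 - 525*924 = 3/2 - 485100 = -970197/2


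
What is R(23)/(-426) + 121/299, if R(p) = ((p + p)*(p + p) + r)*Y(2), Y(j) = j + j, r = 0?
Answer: -1239595/63687 ≈ -19.464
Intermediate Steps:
Y(j) = 2*j
R(p) = 16*p**2 (R(p) = ((p + p)*(p + p) + 0)*(2*2) = ((2*p)*(2*p) + 0)*4 = (4*p**2 + 0)*4 = (4*p**2)*4 = 16*p**2)
R(23)/(-426) + 121/299 = (16*23**2)/(-426) + 121/299 = (16*529)*(-1/426) + 121*(1/299) = 8464*(-1/426) + 121/299 = -4232/213 + 121/299 = -1239595/63687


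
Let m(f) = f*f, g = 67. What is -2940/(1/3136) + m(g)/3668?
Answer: -33818368631/3668 ≈ -9.2198e+6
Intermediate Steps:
m(f) = f²
-2940/(1/3136) + m(g)/3668 = -2940/(1/3136) + 67²/3668 = -2940/1/3136 + 4489*(1/3668) = -2940*3136 + 4489/3668 = -9219840 + 4489/3668 = -33818368631/3668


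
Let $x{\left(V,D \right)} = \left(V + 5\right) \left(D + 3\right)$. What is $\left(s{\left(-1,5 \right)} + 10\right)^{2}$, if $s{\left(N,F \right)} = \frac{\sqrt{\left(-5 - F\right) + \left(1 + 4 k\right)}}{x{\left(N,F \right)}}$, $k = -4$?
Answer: $\frac{102375}{1024} + \frac{25 i}{8} \approx 99.976 + 3.125 i$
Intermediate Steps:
$x{\left(V,D \right)} = \left(3 + D\right) \left(5 + V\right)$ ($x{\left(V,D \right)} = \left(5 + V\right) \left(3 + D\right) = \left(3 + D\right) \left(5 + V\right)$)
$s{\left(N,F \right)} = \frac{\sqrt{-20 - F}}{15 + 3 N + 5 F + F N}$ ($s{\left(N,F \right)} = \frac{\sqrt{\left(-5 - F\right) + \left(1 + 4 \left(-4\right)\right)}}{15 + 3 N + 5 F + F N} = \frac{\sqrt{\left(-5 - F\right) + \left(1 - 16\right)}}{15 + 3 N + 5 F + F N} = \frac{\sqrt{\left(-5 - F\right) - 15}}{15 + 3 N + 5 F + F N} = \frac{\sqrt{-20 - F}}{15 + 3 N + 5 F + F N}$)
$\left(s{\left(-1,5 \right)} + 10\right)^{2} = \left(\frac{\sqrt{-20 - 5}}{15 + 3 \left(-1\right) + 5 \cdot 5 + 5 \left(-1\right)} + 10\right)^{2} = \left(\frac{\sqrt{-20 - 5}}{15 - 3 + 25 - 5} + 10\right)^{2} = \left(\frac{\sqrt{-25}}{32} + 10\right)^{2} = \left(5 i \frac{1}{32} + 10\right)^{2} = \left(\frac{5 i}{32} + 10\right)^{2} = \left(10 + \frac{5 i}{32}\right)^{2}$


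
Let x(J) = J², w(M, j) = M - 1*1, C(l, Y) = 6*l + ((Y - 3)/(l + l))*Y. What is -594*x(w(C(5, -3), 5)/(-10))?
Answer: -3521826/625 ≈ -5634.9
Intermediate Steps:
C(l, Y) = 6*l + Y*(-3 + Y)/(2*l) (C(l, Y) = 6*l + ((-3 + Y)/((2*l)))*Y = 6*l + ((-3 + Y)*(1/(2*l)))*Y = 6*l + ((-3 + Y)/(2*l))*Y = 6*l + Y*(-3 + Y)/(2*l))
w(M, j) = -1 + M (w(M, j) = M - 1 = -1 + M)
-594*x(w(C(5, -3), 5)/(-10)) = -594*(-1 + (½)*((-3)² - 3*(-3) + 12*5²)/5)²/100 = -594*(-1 + (½)*(⅕)*(9 + 9 + 12*25))²/100 = -594*(-1 + (½)*(⅕)*(9 + 9 + 300))²/100 = -594*(-1 + (½)*(⅕)*318)²/100 = -594*(-1 + 159/5)²/100 = -594*((154/5)*(-⅒))² = -594*(-77/25)² = -594*5929/625 = -3521826/625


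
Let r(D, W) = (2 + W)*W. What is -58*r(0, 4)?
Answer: -1392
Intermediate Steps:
r(D, W) = W*(2 + W)
-58*r(0, 4) = -232*(2 + 4) = -232*6 = -58*24 = -1392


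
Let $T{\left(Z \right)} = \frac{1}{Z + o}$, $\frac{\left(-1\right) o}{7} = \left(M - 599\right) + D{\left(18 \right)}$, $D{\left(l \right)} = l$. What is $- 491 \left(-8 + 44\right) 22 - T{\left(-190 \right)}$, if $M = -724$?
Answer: $- \frac{3478460041}{8945} \approx -3.8887 \cdot 10^{5}$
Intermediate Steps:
$o = 9135$ ($o = - 7 \left(\left(-724 - 599\right) + 18\right) = - 7 \left(-1323 + 18\right) = \left(-7\right) \left(-1305\right) = 9135$)
$T{\left(Z \right)} = \frac{1}{9135 + Z}$ ($T{\left(Z \right)} = \frac{1}{Z + 9135} = \frac{1}{9135 + Z}$)
$- 491 \left(-8 + 44\right) 22 - T{\left(-190 \right)} = - 491 \left(-8 + 44\right) 22 - \frac{1}{9135 - 190} = - 491 \cdot 36 \cdot 22 - \frac{1}{8945} = \left(-491\right) 792 - \frac{1}{8945} = -388872 - \frac{1}{8945} = - \frac{3478460041}{8945}$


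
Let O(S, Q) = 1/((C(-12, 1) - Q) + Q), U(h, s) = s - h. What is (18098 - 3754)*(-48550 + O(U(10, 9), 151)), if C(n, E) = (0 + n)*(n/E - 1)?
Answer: -27159643214/39 ≈ -6.9640e+8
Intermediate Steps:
C(n, E) = n*(-1 + n/E)
O(S, Q) = 1/156 (O(S, Q) = 1/((-12*(-12 - 1*1)/1 - Q) + Q) = 1/((-12*1*(-12 - 1) - Q) + Q) = 1/((-12*1*(-13) - Q) + Q) = 1/((156 - Q) + Q) = 1/156)
(18098 - 3754)*(-48550 + O(U(10, 9), 151)) = (18098 - 3754)*(-48550 + 1/156) = 14344*(-7573799/156) = -27159643214/39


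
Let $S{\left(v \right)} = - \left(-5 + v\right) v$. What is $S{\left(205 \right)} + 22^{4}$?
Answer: $193256$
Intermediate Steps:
$S{\left(v \right)} = - v \left(-5 + v\right)$
$S{\left(205 \right)} + 22^{4} = 205 \left(5 - 205\right) + 22^{4} = 205 \left(5 - 205\right) + 234256 = 205 \left(-200\right) + 234256 = -41000 + 234256 = 193256$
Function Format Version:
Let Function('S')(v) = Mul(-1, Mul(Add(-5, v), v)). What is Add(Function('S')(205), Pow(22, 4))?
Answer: 193256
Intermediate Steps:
Function('S')(v) = Mul(-1, v, Add(-5, v)) (Function('S')(v) = Mul(-1, Mul(v, Add(-5, v))) = Mul(-1, v, Add(-5, v)))
Add(Function('S')(205), Pow(22, 4)) = Add(Mul(205, Add(5, Mul(-1, 205))), Pow(22, 4)) = Add(Mul(205, Add(5, -205)), 234256) = Add(Mul(205, -200), 234256) = Add(-41000, 234256) = 193256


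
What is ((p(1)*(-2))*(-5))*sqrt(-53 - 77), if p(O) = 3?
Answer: 30*I*sqrt(130) ≈ 342.05*I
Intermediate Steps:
((p(1)*(-2))*(-5))*sqrt(-53 - 77) = ((3*(-2))*(-5))*sqrt(-53 - 77) = (-6*(-5))*sqrt(-130) = 30*(I*sqrt(130)) = 30*I*sqrt(130)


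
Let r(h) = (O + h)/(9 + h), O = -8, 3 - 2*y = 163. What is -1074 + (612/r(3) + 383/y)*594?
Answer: -35055399/40 ≈ -8.7639e+5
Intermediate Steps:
y = -80 (y = 3/2 - 1/2*163 = 3/2 - 163/2 = -80)
r(h) = (-8 + h)/(9 + h)
-1074 + (612/r(3) + 383/y)*594 = -1074 + (612/(((-8 + 3)/(9 + 3))) + 383/(-80))*594 = -1074 + (612/((-5/12)) + 383*(-1/80))*594 = -1074 + (612/(((1/12)*(-5))) - 383/80)*594 = -1074 + (612/(-5/12) - 383/80)*594 = -1074 + (612*(-12/5) - 383/80)*594 = -1074 + (-7344/5 - 383/80)*594 = -1074 - 117887/80*594 = -1074 - 35012439/40 = -35055399/40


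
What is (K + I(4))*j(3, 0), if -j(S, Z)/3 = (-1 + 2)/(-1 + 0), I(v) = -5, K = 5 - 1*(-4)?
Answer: 12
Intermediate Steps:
K = 9 (K = 5 + 4 = 9)
j(S, Z) = 3 (j(S, Z) = -3*(-1 + 2)/(-1 + 0) = -3/(-1) = -3*(-1) = 3)
(K + I(4))*j(3, 0) = (9 - 5)*3 = 4*3 = 12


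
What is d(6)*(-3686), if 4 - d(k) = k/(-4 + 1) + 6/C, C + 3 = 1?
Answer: -33174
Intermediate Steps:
C = -2 (C = -3 + 1 = -2)
d(k) = 7 + k/3 (d(k) = 4 - (k/(-4 + 1) + 6/(-2)) = 4 - (k/(-3) + 6*(-½)) = 4 - (k*(-⅓) - 3) = 4 - (-k/3 - 3) = 4 - (-3 - k/3) = 4 + (3 + k/3) = 7 + k/3)
d(6)*(-3686) = (7 + (⅓)*6)*(-3686) = (7 + 2)*(-3686) = 9*(-3686) = -33174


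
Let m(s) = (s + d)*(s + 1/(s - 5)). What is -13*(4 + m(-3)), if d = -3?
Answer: -1183/4 ≈ -295.75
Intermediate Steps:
m(s) = (-3 + s)*(s + 1/(-5 + s)) (m(s) = (s - 3)*(s + 1/(s - 5)) = (-3 + s)*(s + 1/(-5 + s)))
-13*(4 + m(-3)) = -13*(4 + (-3 + (-3)³ - 8*(-3)² + 16*(-3))/(-5 - 3)) = -13*(4 + (-3 - 27 - 8*9 - 48)/(-8)) = -13*(4 - (-3 - 27 - 72 - 48)/8) = -13*(4 - ⅛*(-150)) = -13*(4 + 75/4) = -13*91/4 = -1183/4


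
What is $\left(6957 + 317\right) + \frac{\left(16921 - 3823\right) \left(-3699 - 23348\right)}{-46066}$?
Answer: $\frac{344672845}{23033} \approx 14964.0$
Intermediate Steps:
$\left(6957 + 317\right) + \frac{\left(16921 - 3823\right) \left(-3699 - 23348\right)}{-46066} = 7274 + 13098 \left(-27047\right) \left(- \frac{1}{46066}\right) = 7274 - - \frac{177130803}{23033} = 7274 + \frac{177130803}{23033} = \frac{344672845}{23033}$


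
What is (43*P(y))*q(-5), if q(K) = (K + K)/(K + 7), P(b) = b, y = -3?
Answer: 645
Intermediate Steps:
q(K) = 2*K/(7 + K) (q(K) = (2*K)/(7 + K) = 2*K/(7 + K))
(43*P(y))*q(-5) = (43*(-3))*(2*(-5)/(7 - 5)) = -258*(-5)/2 = -129*(-5) = 645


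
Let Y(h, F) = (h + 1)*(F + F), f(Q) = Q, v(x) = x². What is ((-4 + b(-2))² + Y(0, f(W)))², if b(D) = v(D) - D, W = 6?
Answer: 256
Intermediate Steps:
b(D) = D² - D
Y(h, F) = 2*F*(1 + h) (Y(h, F) = (1 + h)*(2*F) = 2*F*(1 + h))
((-4 + b(-2))² + Y(0, f(W)))² = ((-4 - 2*(-1 - 2))² + 2*6*(1 + 0))² = ((-4 - 2*(-3))² + 2*6*1)² = ((-4 + 6)² + 12)² = (2² + 12)² = (4 + 12)² = 16² = 256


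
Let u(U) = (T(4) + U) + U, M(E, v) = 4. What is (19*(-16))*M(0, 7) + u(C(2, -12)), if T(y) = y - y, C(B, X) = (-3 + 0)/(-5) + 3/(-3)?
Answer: -6084/5 ≈ -1216.8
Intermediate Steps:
C(B, X) = -2/5 (C(B, X) = -3*(-1/5) + 3*(-1/3) = 3/5 - 1 = -2/5)
T(y) = 0
u(U) = 2*U (u(U) = (0 + U) + U = U + U = 2*U)
(19*(-16))*M(0, 7) + u(C(2, -12)) = (19*(-16))*4 + 2*(-2/5) = -304*4 - 4/5 = -1216 - 4/5 = -6084/5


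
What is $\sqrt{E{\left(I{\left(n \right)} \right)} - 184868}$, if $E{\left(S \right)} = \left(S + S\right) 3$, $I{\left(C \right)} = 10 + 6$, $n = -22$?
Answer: $2 i \sqrt{46193} \approx 429.85 i$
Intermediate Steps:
$I{\left(C \right)} = 16$
$E{\left(S \right)} = 6 S$ ($E{\left(S \right)} = 2 S 3 = 6 S$)
$\sqrt{E{\left(I{\left(n \right)} \right)} - 184868} = \sqrt{6 \cdot 16 - 184868} = \sqrt{96 - 184868} = \sqrt{-184772} = 2 i \sqrt{46193}$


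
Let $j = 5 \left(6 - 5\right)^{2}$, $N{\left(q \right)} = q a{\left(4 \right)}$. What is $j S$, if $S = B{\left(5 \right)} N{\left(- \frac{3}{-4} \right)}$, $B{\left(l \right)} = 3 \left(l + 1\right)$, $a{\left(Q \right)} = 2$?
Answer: $135$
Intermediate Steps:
$B{\left(l \right)} = 3 + 3 l$ ($B{\left(l \right)} = 3 \left(1 + l\right) = 3 + 3 l$)
$N{\left(q \right)} = 2 q$ ($N{\left(q \right)} = q 2 = 2 q$)
$S = 27$ ($S = \left(3 + 3 \cdot 5\right) 2 \left(- \frac{3}{-4}\right) = \left(3 + 15\right) 2 \left(\left(-3\right) \left(- \frac{1}{4}\right)\right) = 18 \cdot 2 \cdot \frac{3}{4} = 18 \cdot \frac{3}{2} = 27$)
$j = 5$ ($j = 5 \cdot 1^{2} = 5 \cdot 1 = 5$)
$j S = 5 \cdot 27 = 135$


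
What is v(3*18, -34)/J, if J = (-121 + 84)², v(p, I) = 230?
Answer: 230/1369 ≈ 0.16801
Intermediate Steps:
J = 1369 (J = (-37)² = 1369)
v(3*18, -34)/J = 230/1369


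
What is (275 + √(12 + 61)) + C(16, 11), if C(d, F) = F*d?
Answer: 451 + √73 ≈ 459.54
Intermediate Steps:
(275 + √(12 + 61)) + C(16, 11) = (275 + √(12 + 61)) + 11*16 = (275 + √73) + 176 = 451 + √73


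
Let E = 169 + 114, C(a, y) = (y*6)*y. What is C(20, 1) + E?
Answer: 289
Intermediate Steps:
C(a, y) = 6*y² (C(a, y) = (6*y)*y = 6*y²)
E = 283
C(20, 1) + E = 6*1² + 283 = 6*1 + 283 = 6 + 283 = 289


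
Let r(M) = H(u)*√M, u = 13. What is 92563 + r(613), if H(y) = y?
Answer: 92563 + 13*√613 ≈ 92885.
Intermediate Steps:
r(M) = 13*√M
92563 + r(613) = 92563 + 13*√613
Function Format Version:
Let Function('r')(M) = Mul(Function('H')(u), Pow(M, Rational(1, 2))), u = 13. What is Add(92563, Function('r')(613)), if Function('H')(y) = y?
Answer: Add(92563, Mul(13, Pow(613, Rational(1, 2)))) ≈ 92885.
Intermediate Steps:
Function('r')(M) = Mul(13, Pow(M, Rational(1, 2)))
Add(92563, Function('r')(613)) = Add(92563, Mul(13, Pow(613, Rational(1, 2))))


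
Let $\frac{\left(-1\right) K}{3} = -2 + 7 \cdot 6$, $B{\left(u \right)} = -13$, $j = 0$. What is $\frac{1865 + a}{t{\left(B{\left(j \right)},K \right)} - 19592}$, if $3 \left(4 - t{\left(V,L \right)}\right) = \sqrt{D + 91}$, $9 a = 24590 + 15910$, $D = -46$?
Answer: $- \frac{124677620}{383689739} + \frac{6365 \sqrt{5}}{383689739} \approx -0.32491$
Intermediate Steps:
$a = 4500$ ($a = \frac{24590 + 15910}{9} = \frac{1}{9} \cdot 40500 = 4500$)
$K = -120$ ($K = - 3 \left(-2 + 7 \cdot 6\right) = - 3 \left(-2 + 42\right) = \left(-3\right) 40 = -120$)
$t{\left(V,L \right)} = 4 - \sqrt{5}$ ($t{\left(V,L \right)} = 4 - \frac{\sqrt{-46 + 91}}{3} = 4 - \frac{\sqrt{45}}{3} = 4 - \frac{3 \sqrt{5}}{3} = 4 - \sqrt{5}$)
$\frac{1865 + a}{t{\left(B{\left(j \right)},K \right)} - 19592} = \frac{1865 + 4500}{\left(4 - \sqrt{5}\right) - 19592} = \frac{6365}{-19588 - \sqrt{5}}$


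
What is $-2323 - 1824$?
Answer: $-4147$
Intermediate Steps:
$-2323 - 1824 = -4147$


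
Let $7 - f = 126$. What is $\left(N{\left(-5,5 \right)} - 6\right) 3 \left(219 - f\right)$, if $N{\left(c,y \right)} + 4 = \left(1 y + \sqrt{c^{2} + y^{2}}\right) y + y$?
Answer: $20280 + 25350 \sqrt{2} \approx 56130.0$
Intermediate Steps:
$f = -119$ ($f = 7 - 126 = -119$)
$N{\left(c,y \right)} = -4 + y + y \left(y + \sqrt{c^{2} + y^{2}}\right)$ ($N{\left(c,y \right)} = -4 + \left(\left(1 y + \sqrt{c^{2} + y^{2}}\right) y + y\right) = -4 + \left(\left(y + \sqrt{c^{2} + y^{2}}\right) y + y\right) = -4 + \left(y \left(y + \sqrt{c^{2} + y^{2}}\right) + y\right) = -4 + \left(y + y \left(y + \sqrt{c^{2} + y^{2}}\right)\right) = -4 + y + y \left(y + \sqrt{c^{2} + y^{2}}\right)$)
$\left(N{\left(-5,5 \right)} - 6\right) 3 \left(219 - f\right) = \left(\left(-4 + 5 + 5^{2} + 5 \sqrt{\left(-5\right)^{2} + 5^{2}}\right) - 6\right) 3 \left(219 - -119\right) = \left(\left(-4 + 5 + 25 + 5 \sqrt{25 + 25}\right) - 6\right) 3 \left(219 + 119\right) = \left(\left(-4 + 5 + 25 + 5 \sqrt{50}\right) - 6\right) 3 \cdot 338 = \left(\left(-4 + 5 + 25 + 5 \cdot 5 \sqrt{2}\right) - 6\right) 3 \cdot 338 = \left(\left(-4 + 5 + 25 + 25 \sqrt{2}\right) - 6\right) 3 \cdot 338 = \left(\left(26 + 25 \sqrt{2}\right) - 6\right) 3 \cdot 338 = \left(20 + 25 \sqrt{2}\right) 3 \cdot 338 = \left(60 + 75 \sqrt{2}\right) 338 = 20280 + 25350 \sqrt{2}$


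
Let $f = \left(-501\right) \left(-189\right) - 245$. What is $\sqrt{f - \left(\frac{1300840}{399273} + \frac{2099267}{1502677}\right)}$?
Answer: $\frac{\sqrt{33995711128844200467496639413}}{599978353821} \approx 307.31$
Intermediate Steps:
$f = 94444$ ($f = 94689 - 245 = 94444$)
$\sqrt{f - \left(\frac{1300840}{399273} + \frac{2099267}{1502677}\right)} = \sqrt{94444 - \left(\frac{1300840}{399273} + \frac{2099267}{1502677}\right)} = \sqrt{94444 - \frac{2792922981571}{599978353821}} = \sqrt{\frac{56661562725288953}{599978353821}} = \frac{\sqrt{33995711128844200467496639413}}{599978353821}$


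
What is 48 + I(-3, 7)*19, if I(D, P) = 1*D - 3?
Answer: -66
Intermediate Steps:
I(D, P) = -3 + D (I(D, P) = D - 3 = -3 + D)
48 + I(-3, 7)*19 = 48 + (-3 - 3)*19 = 48 - 6*19 = 48 - 114 = -66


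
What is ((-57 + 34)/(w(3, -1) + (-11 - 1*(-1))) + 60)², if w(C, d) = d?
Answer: 466489/121 ≈ 3855.3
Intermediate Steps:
((-57 + 34)/(w(3, -1) + (-11 - 1*(-1))) + 60)² = ((-57 + 34)/(-1 + (-11 - 1*(-1))) + 60)² = (-23/(-1 + (-11 + 1)) + 60)² = (-23/(-1 - 10) + 60)² = (-23/(-11) + 60)² = (-23*(-1/11) + 60)² = (23/11 + 60)² = (683/11)² = 466489/121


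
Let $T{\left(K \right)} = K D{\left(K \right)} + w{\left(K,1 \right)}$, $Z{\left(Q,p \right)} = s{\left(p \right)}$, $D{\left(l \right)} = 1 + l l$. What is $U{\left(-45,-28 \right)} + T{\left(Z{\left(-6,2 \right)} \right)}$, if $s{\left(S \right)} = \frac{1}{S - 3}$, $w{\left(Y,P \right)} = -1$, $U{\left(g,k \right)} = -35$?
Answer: $-38$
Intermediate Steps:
$D{\left(l \right)} = 1 + l^{2}$
$s{\left(S \right)} = \frac{1}{-3 + S}$
$Z{\left(Q,p \right)} = \frac{1}{-3 + p}$
$T{\left(K \right)} = -1 + K \left(1 + K^{2}\right)$ ($T{\left(K \right)} = K \left(1 + K^{2}\right) - 1 = -1 + K \left(1 + K^{2}\right)$)
$U{\left(-45,-28 \right)} + T{\left(Z{\left(-6,2 \right)} \right)} = -35 + \left(-1 + \frac{1}{-3 + 2} + \left(\frac{1}{-3 + 2}\right)^{3}\right) = -35 + \left(-1 + \frac{1}{-1} + \left(\frac{1}{-1}\right)^{3}\right) = -35 - \left(2 + 1\right) = -35 - 3 = -38$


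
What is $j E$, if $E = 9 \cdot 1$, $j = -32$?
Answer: $-288$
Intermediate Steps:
$E = 9$
$j E = \left(-32\right) 9 = -288$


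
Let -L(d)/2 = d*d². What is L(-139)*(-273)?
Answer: -1466347974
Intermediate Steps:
L(d) = -2*d³ (L(d) = -2*d*d² = -2*d³)
L(-139)*(-273) = -2*(-139)³*(-273) = -2*(-2685619)*(-273) = 5371238*(-273) = -1466347974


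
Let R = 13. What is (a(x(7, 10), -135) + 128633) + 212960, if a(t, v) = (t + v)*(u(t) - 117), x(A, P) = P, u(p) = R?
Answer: 354593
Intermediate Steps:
u(p) = 13
a(t, v) = -104*t - 104*v (a(t, v) = (t + v)*(13 - 117) = (t + v)*(-104) = -104*t - 104*v)
(a(x(7, 10), -135) + 128633) + 212960 = ((-104*10 - 104*(-135)) + 128633) + 212960 = ((-1040 + 14040) + 128633) + 212960 = (13000 + 128633) + 212960 = 141633 + 212960 = 354593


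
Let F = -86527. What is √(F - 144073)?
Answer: 10*I*√2306 ≈ 480.21*I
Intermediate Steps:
√(F - 144073) = √(-86527 - 144073) = √(-230600) = 10*I*√2306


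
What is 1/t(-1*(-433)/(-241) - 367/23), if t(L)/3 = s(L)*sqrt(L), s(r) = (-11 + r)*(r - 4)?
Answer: -30724849*I*sqrt(60607162)/1891127250107172 ≈ -0.00012648*I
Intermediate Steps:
s(r) = (-11 + r)*(-4 + r)
t(L) = 3*sqrt(L)*(44 + L**2 - 15*L) (t(L) = 3*((44 + L**2 - 15*L)*sqrt(L)) = 3*(sqrt(L)*(44 + L**2 - 15*L)) = 3*sqrt(L)*(44 + L**2 - 15*L))
1/t(-1*(-433)/(-241) - 367/23) = 1/(3*sqrt(-1*(-433)/(-241) - 367/23)*(44 + (-1*(-433)/(-241) - 367/23)**2 - 15*(-1*(-433)/(-241) - 367/23))) = 1/(3*sqrt(433*(-1/241) - 367*1/23)*(44 + (433*(-1/241) - 367*1/23)**2 - 15*(433*(-1/241) - 367*1/23))) = 1/(3*sqrt(-433/241 - 367/23)*(44 + (-433/241 - 367/23)**2 - 15*(-433/241 - 367/23))) = 1/(3*sqrt(-98406/5543)*(44 + (-98406/5543)**2 - 15*(-98406/5543))) = 1/(3*(3*I*sqrt(60607162)/5543)*(44 + 9683740836/30724849 + 1476090/5543)) = 1/(3*(3*I*sqrt(60607162)/5543)*(19217601062/30724849)) = 1/(172958409558*I*sqrt(60607162)/170307838007) = -30724849*I*sqrt(60607162)/1891127250107172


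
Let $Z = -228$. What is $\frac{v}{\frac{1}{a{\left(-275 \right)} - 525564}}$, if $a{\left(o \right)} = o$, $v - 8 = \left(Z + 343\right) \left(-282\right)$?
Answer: $17048752058$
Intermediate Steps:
$v = -32422$ ($v = 8 + \left(-228 + 343\right) \left(-282\right) = 8 + 115 \left(-282\right) = 8 - 32430 = -32422$)
$\frac{v}{\frac{1}{a{\left(-275 \right)} - 525564}} = - \frac{32422}{\frac{1}{-275 - 525564}} = - \frac{32422}{\frac{1}{-525839}} = - \frac{32422}{- \frac{1}{525839}} = \left(-32422\right) \left(-525839\right) = 17048752058$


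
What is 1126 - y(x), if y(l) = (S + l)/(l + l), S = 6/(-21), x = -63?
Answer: 992689/882 ≈ 1125.5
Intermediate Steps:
S = -2/7 (S = 6*(-1/21) = -2/7 ≈ -0.28571)
y(l) = (-2/7 + l)/(2*l) (y(l) = (-2/7 + l)/(l + l) = (-2/7 + l)/((2*l)) = (-2/7 + l)*(1/(2*l)) = (-2/7 + l)/(2*l))
1126 - y(x) = 1126 - (-2 + 7*(-63))/(14*(-63)) = 1126 - (-1)*(-2 - 441)/(14*63) = 1126 - (-1)*(-443)/(14*63) = 1126 - 1*443/882 = 1126 - 443/882 = 992689/882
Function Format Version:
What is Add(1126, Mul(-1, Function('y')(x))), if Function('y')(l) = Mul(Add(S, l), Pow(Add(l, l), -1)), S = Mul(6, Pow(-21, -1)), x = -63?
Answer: Rational(992689, 882) ≈ 1125.5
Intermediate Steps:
S = Rational(-2, 7) (S = Mul(6, Rational(-1, 21)) = Rational(-2, 7) ≈ -0.28571)
Function('y')(l) = Mul(Rational(1, 2), Pow(l, -1), Add(Rational(-2, 7), l)) (Function('y')(l) = Mul(Add(Rational(-2, 7), l), Pow(Add(l, l), -1)) = Mul(Add(Rational(-2, 7), l), Pow(Mul(2, l), -1)) = Mul(Add(Rational(-2, 7), l), Mul(Rational(1, 2), Pow(l, -1))) = Mul(Rational(1, 2), Pow(l, -1), Add(Rational(-2, 7), l)))
Add(1126, Mul(-1, Function('y')(x))) = Add(1126, Mul(-1, Mul(Rational(1, 14), Pow(-63, -1), Add(-2, Mul(7, -63))))) = Add(1126, Mul(-1, Mul(Rational(1, 14), Rational(-1, 63), Add(-2, -441)))) = Add(1126, Mul(-1, Mul(Rational(1, 14), Rational(-1, 63), -443))) = Add(1126, Mul(-1, Rational(443, 882))) = Add(1126, Rational(-443, 882)) = Rational(992689, 882)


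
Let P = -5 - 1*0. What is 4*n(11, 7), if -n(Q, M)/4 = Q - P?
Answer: -256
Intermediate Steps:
P = -5 (P = -5 + 0 = -5)
n(Q, M) = -20 - 4*Q (n(Q, M) = -4*(Q - 1*(-5)) = -4*(Q + 5) = -4*(5 + Q) = -20 - 4*Q)
4*n(11, 7) = 4*(-20 - 4*11) = 4*(-20 - 44) = 4*(-64) = -256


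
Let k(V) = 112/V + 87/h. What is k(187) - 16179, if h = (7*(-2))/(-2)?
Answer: -21161258/1309 ≈ -16166.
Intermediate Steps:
h = 7 (h = -14*(-½) = 7)
k(V) = 87/7 + 112/V (k(V) = 112/V + 87/7 = 87/7 + 112/V)
k(187) - 16179 = (87/7 + 112/187) - 16179 = 17053/1309 - 16179 = -21161258/1309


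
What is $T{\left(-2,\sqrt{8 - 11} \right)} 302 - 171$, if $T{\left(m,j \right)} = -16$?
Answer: $-5003$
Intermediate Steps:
$T{\left(-2,\sqrt{8 - 11} \right)} 302 - 171 = \left(-16\right) 302 - 171 = -4832 - 171 = -5003$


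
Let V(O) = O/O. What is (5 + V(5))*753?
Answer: 4518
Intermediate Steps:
V(O) = 1
(5 + V(5))*753 = (5 + 1)*753 = 6*753 = 4518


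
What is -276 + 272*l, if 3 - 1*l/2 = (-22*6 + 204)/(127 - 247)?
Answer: 8412/5 ≈ 1682.4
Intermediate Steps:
l = 36/5 (l = 6 - 2*(-22*6 + 204)/(127 - 247) = 6 - 2*(-132 + 204)/(-120) = 6 - 144*(-1)/120 = 6 - 2*(-3/5) = 6 + 6/5 = 36/5 ≈ 7.2000)
-276 + 272*l = -276 + 272*(36/5) = -276 + 9792/5 = 8412/5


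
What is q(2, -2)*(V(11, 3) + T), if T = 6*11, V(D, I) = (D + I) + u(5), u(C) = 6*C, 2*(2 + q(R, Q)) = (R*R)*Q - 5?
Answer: -935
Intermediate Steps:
q(R, Q) = -9/2 + Q*R²/2 (q(R, Q) = -2 + ((R*R)*Q - 5)/2 = -2 + (R²*Q - 5)/2 = -2 + (Q*R² - 5)/2 = -2 + (-5 + Q*R²)/2 = -2 + (-5/2 + Q*R²/2) = -9/2 + Q*R²/2)
V(D, I) = 30 + D + I (V(D, I) = (D + I) + 6*5 = (D + I) + 30 = 30 + D + I)
T = 66
q(2, -2)*(V(11, 3) + T) = (-9/2 + (½)*(-2)*2²)*((30 + 11 + 3) + 66) = (-9/2 + (½)*(-2)*4)*(44 + 66) = (-9/2 - 4)*110 = -17/2*110 = -935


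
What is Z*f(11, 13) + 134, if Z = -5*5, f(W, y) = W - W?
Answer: 134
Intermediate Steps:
f(W, y) = 0
Z = -25
Z*f(11, 13) + 134 = -25*0 + 134 = 0 + 134 = 134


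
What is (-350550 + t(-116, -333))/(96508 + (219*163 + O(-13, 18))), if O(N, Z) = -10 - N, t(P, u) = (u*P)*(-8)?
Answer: -329787/66104 ≈ -4.9889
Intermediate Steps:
t(P, u) = -8*P*u (t(P, u) = (P*u)*(-8) = -8*P*u)
(-350550 + t(-116, -333))/(96508 + (219*163 + O(-13, 18))) = (-350550 - 8*(-116)*(-333))/(96508 + (219*163 + (-10 - 1*(-13)))) = (-350550 - 309024)/(96508 + (35697 + (-10 + 13))) = -659574/(96508 + (35697 + 3)) = -659574/(96508 + 35700) = -659574/132208 = -659574*1/132208 = -329787/66104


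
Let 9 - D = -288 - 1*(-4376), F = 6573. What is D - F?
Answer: -10652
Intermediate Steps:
D = -4079 (D = 9 - (-288 - 1*(-4376)) = 9 - (-288 + 4376) = 9 - 1*4088 = 9 - 4088 = -4079)
D - F = -4079 - 1*6573 = -4079 - 6573 = -10652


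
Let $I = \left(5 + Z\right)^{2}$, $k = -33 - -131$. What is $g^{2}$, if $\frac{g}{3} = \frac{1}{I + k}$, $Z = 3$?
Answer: $\frac{1}{2916} \approx 0.00034294$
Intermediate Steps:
$k = 98$ ($k = -33 + 131 = 98$)
$I = 64$ ($I = \left(5 + 3\right)^{2} = 8^{2} = 64$)
$g = \frac{1}{54}$ ($g = \frac{3}{64 + 98} = \frac{3}{162} = 3 \cdot \frac{1}{162} = \frac{1}{54} \approx 0.018519$)
$g^{2} = \left(\frac{1}{54}\right)^{2} = \frac{1}{2916}$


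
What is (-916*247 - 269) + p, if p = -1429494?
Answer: -1656015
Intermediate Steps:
(-916*247 - 269) + p = (-916*247 - 269) - 1429494 = (-226252 - 269) - 1429494 = -226521 - 1429494 = -1656015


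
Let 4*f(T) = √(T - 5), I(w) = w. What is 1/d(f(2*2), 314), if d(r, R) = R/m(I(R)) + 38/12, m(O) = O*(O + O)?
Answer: 1884/5969 ≈ 0.31563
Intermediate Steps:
f(T) = √(-5 + T)/4 (f(T) = √(T - 5)/4 = √(-5 + T)/4)
m(O) = 2*O² (m(O) = O*(2*O) = 2*O²)
d(r, R) = 19/6 + 1/(2*R) (d(r, R) = R/((2*R²)) + 38/12 = R*(1/(2*R²)) + 38*(1/12) = 1/(2*R) + 19/6 = 19/6 + 1/(2*R))
1/d(f(2*2), 314) = 1/((⅙)*(3 + 19*314)/314) = 1/((⅙)*(1/314)*(3 + 5966)) = 1/((⅙)*(1/314)*5969) = 1/(5969/1884) = 1884/5969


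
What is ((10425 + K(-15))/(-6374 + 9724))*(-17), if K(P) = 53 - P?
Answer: -178381/3350 ≈ -53.248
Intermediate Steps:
((10425 + K(-15))/(-6374 + 9724))*(-17) = ((10425 + (53 - 1*(-15)))/(-6374 + 9724))*(-17) = ((10425 + (53 + 15))/3350)*(-17) = ((10425 + 68)*(1/3350))*(-17) = (10493*(1/3350))*(-17) = (10493/3350)*(-17) = -178381/3350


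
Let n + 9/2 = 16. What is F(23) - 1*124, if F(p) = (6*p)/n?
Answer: -112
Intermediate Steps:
n = 23/2 (n = -9/2 + 16 = 23/2 ≈ 11.500)
F(p) = 12*p/23 (F(p) = (6*p)/(23/2) = (6*p)*(2/23) = 12*p/23)
F(23) - 1*124 = (12/23)*23 - 1*124 = 12 - 124 = -112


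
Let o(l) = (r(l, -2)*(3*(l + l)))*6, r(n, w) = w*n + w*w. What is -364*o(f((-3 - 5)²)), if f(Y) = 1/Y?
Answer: -104013/128 ≈ -812.60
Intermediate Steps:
r(n, w) = w² + n*w (r(n, w) = n*w + w² = w² + n*w)
o(l) = 36*l*(4 - 2*l) (o(l) = ((-2*(l - 2))*(3*(l + l)))*6 = ((-2*(-2 + l))*(3*(2*l)))*6 = ((4 - 2*l)*(6*l))*6 = (6*l*(4 - 2*l))*6 = 36*l*(4 - 2*l))
-364*o(f((-3 - 5)²)) = -26208*(2 - 1/((-3 - 5)²))/((-3 - 5)²) = -26208*(2 - 1/((-8)²))/((-8)²) = -26208*(2 - 1/64)/64 = -26208*127/(64*64) = -364*1143/512 = -104013/128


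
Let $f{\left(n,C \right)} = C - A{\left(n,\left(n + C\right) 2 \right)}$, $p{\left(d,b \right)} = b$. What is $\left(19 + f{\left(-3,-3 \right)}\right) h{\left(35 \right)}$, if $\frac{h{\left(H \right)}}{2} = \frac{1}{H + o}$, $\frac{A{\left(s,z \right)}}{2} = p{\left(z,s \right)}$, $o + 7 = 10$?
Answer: $\frac{22}{19} \approx 1.1579$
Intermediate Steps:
$o = 3$ ($o = -7 + 10 = 3$)
$A{\left(s,z \right)} = 2 s$
$h{\left(H \right)} = \frac{2}{3 + H}$ ($h{\left(H \right)} = \frac{2}{H + 3} = \frac{2}{3 + H}$)
$f{\left(n,C \right)} = C - 2 n$
$\left(19 + f{\left(-3,-3 \right)}\right) h{\left(35 \right)} = \left(19 - -3\right) \frac{2}{3 + 35} = \left(19 + \left(-3 + 6\right)\right) \frac{2}{38} = \left(19 + 3\right) 2 \cdot \frac{1}{38} = 22 \cdot \frac{1}{19} = \frac{22}{19}$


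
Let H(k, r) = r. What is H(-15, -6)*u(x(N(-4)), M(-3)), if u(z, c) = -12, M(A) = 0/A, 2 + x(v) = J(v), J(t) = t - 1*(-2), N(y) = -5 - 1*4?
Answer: 72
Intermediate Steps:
N(y) = -9 (N(y) = -5 - 4 = -9)
J(t) = 2 + t (J(t) = t + 2 = 2 + t)
x(v) = v (x(v) = -2 + (2 + v) = v)
M(A) = 0
H(-15, -6)*u(x(N(-4)), M(-3)) = -6*(-12) = 72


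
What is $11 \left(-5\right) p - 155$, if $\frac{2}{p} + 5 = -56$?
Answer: $- \frac{9345}{61} \approx -153.2$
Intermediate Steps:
$p = - \frac{2}{61}$ ($p = \frac{2}{-5 - 56} = \frac{2}{-61} = 2 \left(- \frac{1}{61}\right) = - \frac{2}{61} \approx -0.032787$)
$11 \left(-5\right) p - 155 = 11 \left(-5\right) \left(- \frac{2}{61}\right) - 155 = \left(-55\right) \left(- \frac{2}{61}\right) - 155 = \frac{110}{61} - 155 = - \frac{9345}{61}$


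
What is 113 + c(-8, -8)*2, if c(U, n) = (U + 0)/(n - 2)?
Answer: 573/5 ≈ 114.60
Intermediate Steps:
c(U, n) = U/(-2 + n)
113 + c(-8, -8)*2 = 113 - 8/(-2 - 8)*2 = 113 - 8/(-10)*2 = 113 - 8*(-⅒)*2 = 113 + (⅘)*2 = 113 + 8/5 = 573/5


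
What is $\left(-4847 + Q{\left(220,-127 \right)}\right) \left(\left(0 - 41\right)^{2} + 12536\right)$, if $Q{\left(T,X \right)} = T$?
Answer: $-65782059$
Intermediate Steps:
$\left(-4847 + Q{\left(220,-127 \right)}\right) \left(\left(0 - 41\right)^{2} + 12536\right) = \left(-4847 + 220\right) \left(\left(0 - 41\right)^{2} + 12536\right) = - 4627 \left(\left(-41\right)^{2} + 12536\right) = - 4627 \left(1681 + 12536\right) = \left(-4627\right) 14217 = -65782059$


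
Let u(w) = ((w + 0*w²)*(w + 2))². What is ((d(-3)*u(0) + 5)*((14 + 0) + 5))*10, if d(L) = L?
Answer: 950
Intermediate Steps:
u(w) = w²*(2 + w)² (u(w) = ((w + 0)*(2 + w))² = (w*(2 + w))² = w²*(2 + w)²)
((d(-3)*u(0) + 5)*((14 + 0) + 5))*10 = ((-3*0²*(2 + 0)² + 5)*((14 + 0) + 5))*10 = ((-0*2² + 5)*(14 + 5))*10 = ((-0*4 + 5)*19)*10 = ((-3*0 + 5)*19)*10 = ((0 + 5)*19)*10 = (5*19)*10 = 95*10 = 950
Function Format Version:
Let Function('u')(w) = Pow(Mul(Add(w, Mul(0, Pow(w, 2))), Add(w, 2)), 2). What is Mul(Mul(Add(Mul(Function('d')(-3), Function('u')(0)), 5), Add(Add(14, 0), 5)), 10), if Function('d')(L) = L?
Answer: 950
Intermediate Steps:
Function('u')(w) = Mul(Pow(w, 2), Pow(Add(2, w), 2)) (Function('u')(w) = Pow(Mul(Add(w, 0), Add(2, w)), 2) = Pow(Mul(w, Add(2, w)), 2) = Mul(Pow(w, 2), Pow(Add(2, w), 2)))
Mul(Mul(Add(Mul(Function('d')(-3), Function('u')(0)), 5), Add(Add(14, 0), 5)), 10) = Mul(Mul(Add(Mul(-3, Mul(Pow(0, 2), Pow(Add(2, 0), 2))), 5), Add(Add(14, 0), 5)), 10) = Mul(Mul(Add(Mul(-3, Mul(0, Pow(2, 2))), 5), Add(14, 5)), 10) = Mul(Mul(Add(Mul(-3, Mul(0, 4)), 5), 19), 10) = Mul(Mul(Add(Mul(-3, 0), 5), 19), 10) = Mul(Mul(Add(0, 5), 19), 10) = Mul(Mul(5, 19), 10) = Mul(95, 10) = 950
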